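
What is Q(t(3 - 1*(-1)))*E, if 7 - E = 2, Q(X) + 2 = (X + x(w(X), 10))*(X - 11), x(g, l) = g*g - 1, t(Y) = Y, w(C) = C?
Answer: -675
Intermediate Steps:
x(g, l) = -1 + g² (x(g, l) = g² - 1 = -1 + g²)
Q(X) = -2 + (-11 + X)*(-1 + X + X²) (Q(X) = -2 + (X + (-1 + X²))*(X - 11) = -2 + (-1 + X + X²)*(-11 + X) = -2 + (-11 + X)*(-1 + X + X²))
E = 5 (E = 7 - 1*2 = 7 - 2 = 5)
Q(t(3 - 1*(-1)))*E = (9 + (3 - 1*(-1))³ - 12*(3 - 1*(-1)) - 10*(3 - 1*(-1))²)*5 = (9 + (3 + 1)³ - 12*(3 + 1) - 10*(3 + 1)²)*5 = (9 + 4³ - 12*4 - 10*4²)*5 = (9 + 64 - 48 - 10*16)*5 = (9 + 64 - 48 - 160)*5 = -135*5 = -675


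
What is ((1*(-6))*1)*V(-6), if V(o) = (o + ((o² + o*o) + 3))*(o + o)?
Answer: 4968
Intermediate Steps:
V(o) = 2*o*(3 + o + 2*o²) (V(o) = (o + ((o² + o²) + 3))*(2*o) = (o + (2*o² + 3))*(2*o) = (o + (3 + 2*o²))*(2*o) = (3 + o + 2*o²)*(2*o) = 2*o*(3 + o + 2*o²))
((1*(-6))*1)*V(-6) = ((1*(-6))*1)*(2*(-6)*(3 - 6 + 2*(-6)²)) = (-6*1)*(2*(-6)*(3 - 6 + 2*36)) = -12*(-6)*(3 - 6 + 72) = -12*(-6)*69 = -6*(-828) = 4968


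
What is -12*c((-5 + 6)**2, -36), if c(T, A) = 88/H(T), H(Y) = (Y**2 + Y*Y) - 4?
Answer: 528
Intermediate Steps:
H(Y) = -4 + 2*Y**2 (H(Y) = (Y**2 + Y**2) - 4 = 2*Y**2 - 4 = -4 + 2*Y**2)
c(T, A) = 88/(-4 + 2*T**2)
-12*c((-5 + 6)**2, -36) = -528/(-2 + ((-5 + 6)**2)**2) = -528/(-2 + (1**2)**2) = -528/(-2 + 1**2) = -528/(-2 + 1) = -528/(-1) = -528*(-1) = -12*(-44) = 528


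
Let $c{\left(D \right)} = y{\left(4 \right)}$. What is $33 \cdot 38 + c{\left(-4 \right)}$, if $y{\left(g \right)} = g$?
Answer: $1258$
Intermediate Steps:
$c{\left(D \right)} = 4$
$33 \cdot 38 + c{\left(-4 \right)} = 33 \cdot 38 + 4 = 1254 + 4 = 1258$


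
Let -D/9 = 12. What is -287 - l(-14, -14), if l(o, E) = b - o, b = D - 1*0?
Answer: -193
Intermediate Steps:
D = -108 (D = -9*12 = -108)
b = -108 (b = -108 - 1*0 = -108 + 0 = -108)
l(o, E) = -108 - o
-287 - l(-14, -14) = -287 - (-108 - 1*(-14)) = -287 - (-108 + 14) = -287 - 1*(-94) = -287 + 94 = -193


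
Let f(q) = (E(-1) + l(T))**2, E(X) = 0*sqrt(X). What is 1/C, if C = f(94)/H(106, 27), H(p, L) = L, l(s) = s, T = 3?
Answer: 3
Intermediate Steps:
E(X) = 0
f(q) = 9 (f(q) = (0 + 3)**2 = 3**2 = 9)
C = 1/3 (C = 9/27 = 9*(1/27) = 1/3 ≈ 0.33333)
1/C = 1/(1/3) = 3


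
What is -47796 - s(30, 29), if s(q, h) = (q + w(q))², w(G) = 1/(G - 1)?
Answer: -40955077/841 ≈ -48698.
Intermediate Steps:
w(G) = 1/(-1 + G)
s(q, h) = (q + 1/(-1 + q))²
-47796 - s(30, 29) = -47796 - (30 + 1/(-1 + 30))² = -47796 - (30 + 1/29)² = -47796 - (871/29)² = -47796 - 1*758641/841 = -47796 - 758641/841 = -40955077/841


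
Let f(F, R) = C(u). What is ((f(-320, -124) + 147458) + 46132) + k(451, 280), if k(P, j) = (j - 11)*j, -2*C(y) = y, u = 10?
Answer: 268905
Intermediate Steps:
C(y) = -y/2
f(F, R) = -5 (f(F, R) = -1/2*10 = -5)
k(P, j) = j*(-11 + j) (k(P, j) = (-11 + j)*j = j*(-11 + j))
((f(-320, -124) + 147458) + 46132) + k(451, 280) = ((-5 + 147458) + 46132) + 280*(-11 + 280) = (147453 + 46132) + 280*269 = 193585 + 75320 = 268905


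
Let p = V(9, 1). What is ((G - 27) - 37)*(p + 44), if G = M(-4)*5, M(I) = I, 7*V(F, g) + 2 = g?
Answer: -3684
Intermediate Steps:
V(F, g) = -2/7 + g/7
p = -⅐ (p = -2/7 + (⅐)*1 = -2/7 + ⅐ = -⅐ ≈ -0.14286)
G = -20 (G = -4*5 = -20)
((G - 27) - 37)*(p + 44) = ((-20 - 27) - 37)*(-⅐ + 44) = (-47 - 37)*(307/7) = -84*307/7 = -3684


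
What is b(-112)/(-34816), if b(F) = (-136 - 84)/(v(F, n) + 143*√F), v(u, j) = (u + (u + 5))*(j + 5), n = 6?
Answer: -1095/582201856 - 65*I*√7/145550464 ≈ -1.8808e-6 - 1.1815e-6*I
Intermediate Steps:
v(u, j) = (5 + j)*(5 + 2*u) (v(u, j) = (u + (5 + u))*(5 + j) = (5 + 2*u)*(5 + j) = (5 + j)*(5 + 2*u))
b(F) = -220/(55 + 22*F + 143*√F) (b(F) = (-136 - 84)/((25 + 5*6 + 10*F + 2*6*F) + 143*√F) = -220/((25 + 30 + 10*F + 12*F) + 143*√F) = -220/((55 + 22*F) + 143*√F) = -220/(55 + 22*F + 143*√F))
b(-112)/(-34816) = -20/(5 + 2*(-112) + 13*√(-112))/(-34816) = -20/(5 - 224 + 13*(4*I*√7))*(-1/34816) = -20/(5 - 224 + 52*I*√7)*(-1/34816) = -20/(-219 + 52*I*√7)*(-1/34816) = 5/(8704*(-219 + 52*I*√7))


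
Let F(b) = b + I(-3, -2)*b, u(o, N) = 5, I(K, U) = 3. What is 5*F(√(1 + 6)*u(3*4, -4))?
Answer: 100*√7 ≈ 264.58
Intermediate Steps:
F(b) = 4*b (F(b) = b + 3*b = 4*b)
5*F(√(1 + 6)*u(3*4, -4)) = 5*(4*(√(1 + 6)*5)) = 5*(4*(√7*5)) = 5*(4*(5*√7)) = 5*(20*√7) = 100*√7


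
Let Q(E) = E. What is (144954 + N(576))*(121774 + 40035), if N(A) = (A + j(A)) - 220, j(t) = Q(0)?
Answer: 23512465790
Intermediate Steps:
j(t) = 0
N(A) = -220 + A (N(A) = (A + 0) - 220 = A - 220 = -220 + A)
(144954 + N(576))*(121774 + 40035) = (144954 + (-220 + 576))*(121774 + 40035) = (144954 + 356)*161809 = 145310*161809 = 23512465790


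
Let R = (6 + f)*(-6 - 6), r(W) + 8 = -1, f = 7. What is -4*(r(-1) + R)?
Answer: 660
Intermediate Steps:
r(W) = -9 (r(W) = -8 - 1 = -9)
R = -156 (R = (6 + 7)*(-6 - 6) = 13*(-12) = -156)
-4*(r(-1) + R) = -4*(-9 - 156) = -4*(-165) = 660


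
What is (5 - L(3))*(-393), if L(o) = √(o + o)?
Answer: -1965 + 393*√6 ≈ -1002.4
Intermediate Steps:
L(o) = √2*√o (L(o) = √(2*o) = √2*√o)
(5 - L(3))*(-393) = (5 - √2*√3)*(-393) = (5 - √6)*(-393) = -1965 + 393*√6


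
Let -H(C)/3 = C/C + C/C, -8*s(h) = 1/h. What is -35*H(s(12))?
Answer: 210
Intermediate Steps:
s(h) = -1/(8*h)
H(C) = -6 (H(C) = -3*(C/C + C/C) = -3*(1 + 1) = -3*2 = -6)
-35*H(s(12)) = -35*(-6) = 210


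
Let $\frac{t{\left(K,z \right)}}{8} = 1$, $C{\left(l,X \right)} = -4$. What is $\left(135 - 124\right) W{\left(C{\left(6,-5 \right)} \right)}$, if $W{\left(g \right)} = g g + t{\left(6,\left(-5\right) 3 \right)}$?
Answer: $264$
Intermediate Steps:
$t{\left(K,z \right)} = 8$ ($t{\left(K,z \right)} = 8 \cdot 1 = 8$)
$W{\left(g \right)} = 8 + g^{2}$ ($W{\left(g \right)} = g g + 8 = g^{2} + 8 = 8 + g^{2}$)
$\left(135 - 124\right) W{\left(C{\left(6,-5 \right)} \right)} = \left(135 - 124\right) \left(8 + \left(-4\right)^{2}\right) = 11 \left(8 + 16\right) = 11 \cdot 24 = 264$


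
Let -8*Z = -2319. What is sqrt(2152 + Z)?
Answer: sqrt(39070)/4 ≈ 49.415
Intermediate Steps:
Z = 2319/8 (Z = -1/8*(-2319) = 2319/8 ≈ 289.88)
sqrt(2152 + Z) = sqrt(2152 + 2319/8) = sqrt(19535/8) = sqrt(39070)/4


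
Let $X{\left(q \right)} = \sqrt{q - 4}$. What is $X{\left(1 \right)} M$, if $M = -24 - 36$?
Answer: $- 60 i \sqrt{3} \approx - 103.92 i$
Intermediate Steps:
$X{\left(q \right)} = \sqrt{-4 + q}$
$M = -60$ ($M = -24 - 36 = -60$)
$X{\left(1 \right)} M = \sqrt{-4 + 1} \left(-60\right) = \sqrt{-3} \left(-60\right) = i \sqrt{3} \left(-60\right) = - 60 i \sqrt{3}$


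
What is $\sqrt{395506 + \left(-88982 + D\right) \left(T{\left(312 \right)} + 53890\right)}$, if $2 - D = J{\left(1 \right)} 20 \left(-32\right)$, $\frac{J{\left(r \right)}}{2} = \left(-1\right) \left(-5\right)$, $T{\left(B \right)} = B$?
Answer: $i \sqrt{4475605654} \approx 66900.0 i$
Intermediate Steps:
$J{\left(r \right)} = 10$ ($J{\left(r \right)} = 2 \left(\left(-1\right) \left(-5\right)\right) = 2 \cdot 5 = 10$)
$D = 6402$ ($D = 2 - 10 \cdot 20 \left(-32\right) = 2 - 200 \left(-32\right) = 2 - -6400 = 2 + 6400 = 6402$)
$\sqrt{395506 + \left(-88982 + D\right) \left(T{\left(312 \right)} + 53890\right)} = \sqrt{395506 + \left(-88982 + 6402\right) \left(312 + 53890\right)} = \sqrt{395506 - 4476001160} = \sqrt{-4475605654} = i \sqrt{4475605654}$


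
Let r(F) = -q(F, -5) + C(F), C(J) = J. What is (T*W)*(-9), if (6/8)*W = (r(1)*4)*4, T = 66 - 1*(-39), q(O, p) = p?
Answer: -120960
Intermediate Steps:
r(F) = 5 + F (r(F) = -1*(-5) + F = 5 + F)
T = 105 (T = 66 + 39 = 105)
W = 128 (W = 4*(((5 + 1)*4)*4)/3 = 4*((6*4)*4)/3 = 4*(24*4)/3 = (4/3)*96 = 128)
(T*W)*(-9) = (105*128)*(-9) = 13440*(-9) = -120960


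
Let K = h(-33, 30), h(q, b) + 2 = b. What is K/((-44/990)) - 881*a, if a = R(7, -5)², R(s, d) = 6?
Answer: -32346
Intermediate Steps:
h(q, b) = -2 + b
K = 28 (K = -2 + 30 = 28)
a = 36 (a = 6² = 36)
K/((-44/990)) - 881*a = 28/((-44/990)) - 881*36 = 28/((-44*1/990)) - 31716 = 28/(-2/45) - 31716 = 28*(-45/2) - 31716 = -630 - 31716 = -32346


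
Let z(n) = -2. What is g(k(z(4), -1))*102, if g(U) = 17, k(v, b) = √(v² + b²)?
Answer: 1734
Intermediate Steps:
k(v, b) = √(b² + v²)
g(k(z(4), -1))*102 = 17*102 = 1734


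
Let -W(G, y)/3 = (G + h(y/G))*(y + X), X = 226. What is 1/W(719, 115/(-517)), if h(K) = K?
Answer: -192180791/93592428338682 ≈ -2.0534e-6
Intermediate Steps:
W(G, y) = -3*(226 + y)*(G + y/G) (W(G, y) = -3*(G + y/G)*(y + 226) = -3*(G + y/G)*(226 + y) = -3*(226 + y)*(G + y/G))
1/W(719, 115/(-517)) = 1/(3*(-(115/(-517))² - 25990/(-517) + 719²*(-226 - 115/(-517)))/719) = 1/(3*(1/719)*(-(115*(-1/517))² - 25990*(-1)/517 + 516961*(-226 - 115*(-1)/517))) = 1/(3*(1/719)*(-(-115/517)² - 226*(-115/517) + 516961*(-226 - 1*(-115/517)))) = 1/(3*(1/719)*(-1*13225/267289 + 25990/517 + 516961*(-226 + 115/517))) = 1/(3*(1/719)*(-13225/267289 + 25990/517 + 516961*(-116727/517))) = 1/(3*(1/719)*(-13225/267289 + 25990/517 - 60343306647/517)) = 1/(3*(1/719)*(-31197476112894/267289)) = 1/(-93592428338682/192180791) = -192180791/93592428338682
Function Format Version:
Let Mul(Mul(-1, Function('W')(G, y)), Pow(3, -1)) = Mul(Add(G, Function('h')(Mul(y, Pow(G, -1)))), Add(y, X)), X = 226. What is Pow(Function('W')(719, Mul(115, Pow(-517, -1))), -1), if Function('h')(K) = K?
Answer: Rational(-192180791, 93592428338682) ≈ -2.0534e-6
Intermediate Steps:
Function('W')(G, y) = Mul(-3, Add(226, y), Add(G, Mul(y, Pow(G, -1)))) (Function('W')(G, y) = Mul(-3, Mul(Add(G, Mul(y, Pow(G, -1))), Add(y, 226))) = Mul(-3, Mul(Add(G, Mul(y, Pow(G, -1))), Add(226, y))) = Mul(-3, Mul(Add(226, y), Add(G, Mul(y, Pow(G, -1))))) = Mul(-3, Add(226, y), Add(G, Mul(y, Pow(G, -1)))))
Pow(Function('W')(719, Mul(115, Pow(-517, -1))), -1) = Pow(Mul(3, Pow(719, -1), Add(Mul(-1, Pow(Mul(115, Pow(-517, -1)), 2)), Mul(-226, Mul(115, Pow(-517, -1))), Mul(Pow(719, 2), Add(-226, Mul(-1, Mul(115, Pow(-517, -1))))))), -1) = Pow(Mul(3, Rational(1, 719), Add(Mul(-1, Pow(Mul(115, Rational(-1, 517)), 2)), Mul(-226, Mul(115, Rational(-1, 517))), Mul(516961, Add(-226, Mul(-1, Mul(115, Rational(-1, 517))))))), -1) = Pow(Mul(3, Rational(1, 719), Add(Mul(-1, Pow(Rational(-115, 517), 2)), Mul(-226, Rational(-115, 517)), Mul(516961, Add(-226, Mul(-1, Rational(-115, 517)))))), -1) = Pow(Mul(3, Rational(1, 719), Add(Mul(-1, Rational(13225, 267289)), Rational(25990, 517), Mul(516961, Add(-226, Rational(115, 517))))), -1) = Pow(Mul(3, Rational(1, 719), Add(Rational(-13225, 267289), Rational(25990, 517), Mul(516961, Rational(-116727, 517)))), -1) = Pow(Mul(3, Rational(1, 719), Add(Rational(-13225, 267289), Rational(25990, 517), Rational(-60343306647, 517))), -1) = Pow(Mul(3, Rational(1, 719), Rational(-31197476112894, 267289)), -1) = Pow(Rational(-93592428338682, 192180791), -1) = Rational(-192180791, 93592428338682)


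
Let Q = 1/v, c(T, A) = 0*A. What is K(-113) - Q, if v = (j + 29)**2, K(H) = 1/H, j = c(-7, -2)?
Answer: -954/95033 ≈ -0.010039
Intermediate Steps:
c(T, A) = 0
j = 0
v = 841 (v = (0 + 29)**2 = 29**2 = 841)
Q = 1/841 ≈ 0.0011891
K(-113) - Q = 1/(-113) - 1*1/841 = -1/113 - 1/841 = -954/95033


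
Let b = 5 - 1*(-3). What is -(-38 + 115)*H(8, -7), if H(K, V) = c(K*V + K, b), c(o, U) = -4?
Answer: 308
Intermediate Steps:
b = 8 (b = 5 + 3 = 8)
H(K, V) = -4
-(-38 + 115)*H(8, -7) = -(-38 + 115)*(-4) = -77*(-4) = -1*(-308) = 308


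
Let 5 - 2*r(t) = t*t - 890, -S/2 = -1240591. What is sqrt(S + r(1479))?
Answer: sqrt(1387909) ≈ 1178.1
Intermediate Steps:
S = 2481182 (S = -2*(-1240591) = 2481182)
r(t) = 895/2 - t**2/2 (r(t) = 5/2 - (t*t - 890)/2 = 5/2 - (t**2 - 890)/2 = 5/2 - (-890 + t**2)/2 = 5/2 + (445 - t**2/2) = 895/2 - t**2/2)
sqrt(S + r(1479)) = sqrt(2481182 + (895/2 - 1/2*1479**2)) = sqrt(2481182 + (895/2 - 1/2*2187441)) = sqrt(2481182 + (895/2 - 2187441/2)) = sqrt(2481182 - 1093273) = sqrt(1387909)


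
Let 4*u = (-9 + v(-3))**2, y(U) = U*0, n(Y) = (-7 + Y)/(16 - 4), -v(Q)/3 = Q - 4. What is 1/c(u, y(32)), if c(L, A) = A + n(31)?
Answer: 1/2 ≈ 0.50000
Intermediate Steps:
v(Q) = 12 - 3*Q (v(Q) = -3*(Q - 4) = -3*(-4 + Q) = 12 - 3*Q)
n(Y) = -7/12 + Y/12 (n(Y) = (-7 + Y)/12 = (-7 + Y)*(1/12) = -7/12 + Y/12)
y(U) = 0
u = 36 (u = (-9 + (12 - 3*(-3)))**2/4 = (-9 + (12 + 9))**2/4 = (-9 + 21)**2/4 = (1/4)*12**2 = (1/4)*144 = 36)
c(L, A) = 2 + A (c(L, A) = A + (-7/12 + (1/12)*31) = A + (-7/12 + 31/12) = A + 2 = 2 + A)
1/c(u, y(32)) = 1/(2 + 0) = 1/2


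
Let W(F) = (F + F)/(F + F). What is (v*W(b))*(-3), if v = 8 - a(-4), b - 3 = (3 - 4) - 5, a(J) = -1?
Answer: -27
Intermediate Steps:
b = -3 (b = 3 + ((3 - 4) - 5) = 3 + (-1 - 5) = 3 - 6 = -3)
W(F) = 1 (W(F) = (2*F)/((2*F)) = (2*F)*(1/(2*F)) = 1)
v = 9 (v = 8 - 1*(-1) = 8 + 1 = 9)
(v*W(b))*(-3) = (9*1)*(-3) = 9*(-3) = -27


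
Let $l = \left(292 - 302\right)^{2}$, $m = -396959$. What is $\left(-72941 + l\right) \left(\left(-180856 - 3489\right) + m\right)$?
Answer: $42342764664$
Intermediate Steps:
$l = 100$ ($l = \left(-10\right)^{2} = 100$)
$\left(-72941 + l\right) \left(\left(-180856 - 3489\right) + m\right) = \left(-72941 + 100\right) \left(\left(-180856 - 3489\right) - 396959\right) = - 72841 \left(-184345 - 396959\right) = \left(-72841\right) \left(-581304\right) = 42342764664$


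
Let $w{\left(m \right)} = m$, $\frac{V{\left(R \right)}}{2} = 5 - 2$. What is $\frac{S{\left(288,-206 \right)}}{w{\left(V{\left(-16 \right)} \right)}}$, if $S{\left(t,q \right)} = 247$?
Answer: $\frac{247}{6} \approx 41.167$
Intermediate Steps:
$V{\left(R \right)} = 6$ ($V{\left(R \right)} = 2 \left(5 - 2\right) = 2 \cdot 3 = 6$)
$\frac{S{\left(288,-206 \right)}}{w{\left(V{\left(-16 \right)} \right)}} = \frac{247}{6}$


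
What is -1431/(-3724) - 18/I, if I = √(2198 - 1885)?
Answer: 1431/3724 - 18*√313/313 ≈ -0.63316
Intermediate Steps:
I = √313 ≈ 17.692
-1431/(-3724) - 18/I = -1431/(-3724) - 18*√313/313 = -1431*(-1/3724) - 18*√313/313 = 1431/3724 - 18*√313/313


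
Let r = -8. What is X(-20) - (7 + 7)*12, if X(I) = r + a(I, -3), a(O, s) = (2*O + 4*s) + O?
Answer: -248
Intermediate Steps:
a(O, s) = 3*O + 4*s
X(I) = -20 + 3*I (X(I) = -8 + (3*I + 4*(-3)) = -8 + (3*I - 12) = -8 + (-12 + 3*I) = -20 + 3*I)
X(-20) - (7 + 7)*12 = (-20 + 3*(-20)) - (7 + 7)*12 = (-20 - 60) - 14*12 = -80 - 1*168 = -80 - 168 = -248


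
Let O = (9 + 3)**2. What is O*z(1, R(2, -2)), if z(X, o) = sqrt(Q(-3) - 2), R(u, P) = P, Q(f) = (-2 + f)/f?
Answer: 48*I*sqrt(3) ≈ 83.138*I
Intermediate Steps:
Q(f) = (-2 + f)/f
z(X, o) = I*sqrt(3)/3 (z(X, o) = sqrt((-2 - 3)/(-3) - 2) = sqrt(-1/3*(-5) - 2) = sqrt(5/3 - 2) = sqrt(-1/3) = I*sqrt(3)/3)
O = 144 (O = 12**2 = 144)
O*z(1, R(2, -2)) = 144*(I*sqrt(3)/3) = 48*I*sqrt(3)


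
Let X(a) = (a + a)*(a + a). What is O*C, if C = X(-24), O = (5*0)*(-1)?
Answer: 0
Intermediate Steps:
X(a) = 4*a² (X(a) = (2*a)*(2*a) = 4*a²)
O = 0 (O = 0*(-1) = 0)
C = 2304 (C = 4*(-24)² = 4*576 = 2304)
O*C = 0*2304 = 0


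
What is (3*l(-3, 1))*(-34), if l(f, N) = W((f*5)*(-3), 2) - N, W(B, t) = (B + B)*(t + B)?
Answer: -431358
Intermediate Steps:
W(B, t) = 2*B*(B + t) (W(B, t) = (2*B)*(B + t) = 2*B*(B + t))
l(f, N) = -N - 30*f*(2 - 15*f) (l(f, N) = 2*((f*5)*(-3))*((f*5)*(-3) + 2) - N = 2*((5*f)*(-3))*((5*f)*(-3) + 2) - N = 2*(-15*f)*(-15*f + 2) - N = 2*(-15*f)*(2 - 15*f) - N = -30*f*(2 - 15*f) - N = -N - 30*f*(2 - 15*f))
(3*l(-3, 1))*(-34) = (3*(-1*1 + 30*(-3)*(-2 + 15*(-3))))*(-34) = (3*(-1 + 30*(-3)*(-2 - 45)))*(-34) = (3*(-1 + 30*(-3)*(-47)))*(-34) = (3*(-1 + 4230))*(-34) = (3*4229)*(-34) = 12687*(-34) = -431358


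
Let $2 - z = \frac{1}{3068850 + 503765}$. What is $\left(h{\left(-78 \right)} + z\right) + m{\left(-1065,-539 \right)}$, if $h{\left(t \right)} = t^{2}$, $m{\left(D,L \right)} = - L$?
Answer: $\frac{23668574374}{3572615} \approx 6625.0$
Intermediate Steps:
$z = \frac{7145229}{3572615}$ ($z = 2 - \frac{1}{3068850 + 503765} = 2 - \frac{1}{3572615} = \frac{7145229}{3572615} \approx 2.0$)
$\left(h{\left(-78 \right)} + z\right) + m{\left(-1065,-539 \right)} = \left(\left(-78\right)^{2} + \frac{7145229}{3572615}\right) - -539 = \left(6084 + \frac{7145229}{3572615}\right) + 539 = \frac{21742934889}{3572615} + 539 = \frac{23668574374}{3572615}$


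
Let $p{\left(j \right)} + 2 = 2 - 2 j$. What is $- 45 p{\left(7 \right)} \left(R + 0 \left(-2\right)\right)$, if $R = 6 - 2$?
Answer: $2520$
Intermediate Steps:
$p{\left(j \right)} = - 2 j$ ($p{\left(j \right)} = -2 - \left(-2 + 2 j\right) = - 2 j$)
$R = 4$ ($R = 6 - 2 = 4$)
$- 45 p{\left(7 \right)} \left(R + 0 \left(-2\right)\right) = - 45 \left(\left(-2\right) 7\right) \left(4 + 0 \left(-2\right)\right) = \left(-45\right) \left(-14\right) \left(4 + 0\right) = 630 \cdot 4 = 2520$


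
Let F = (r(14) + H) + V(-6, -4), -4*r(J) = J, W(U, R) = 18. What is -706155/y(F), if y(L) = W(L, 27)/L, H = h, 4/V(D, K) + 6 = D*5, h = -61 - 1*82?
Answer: 621181015/108 ≈ 5.7517e+6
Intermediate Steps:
h = -143 (h = -61 - 82 = -143)
r(J) = -J/4
V(D, K) = 4/(-6 + 5*D) (V(D, K) = 4/(-6 + D*5) = 4/(-6 + 5*D))
H = -143
F = -2639/18 (F = (-¼*14 - 143) + 4/(-6 + 5*(-6)) = (-7/2 - 143) + 4/(-6 - 30) = -293/2 + 4/(-36) = -293/2 + 4*(-1/36) = -293/2 - ⅑ = -2639/18 ≈ -146.61)
y(L) = 18/L
-706155/y(F) = -706155/(18/(-2639/18)) = -706155/(18*(-18/2639)) = -706155/(-324/2639) = -706155*(-2639/324) = 621181015/108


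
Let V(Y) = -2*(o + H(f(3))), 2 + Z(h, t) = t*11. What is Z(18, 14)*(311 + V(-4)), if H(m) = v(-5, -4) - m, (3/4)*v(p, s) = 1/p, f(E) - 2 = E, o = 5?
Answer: 710296/15 ≈ 47353.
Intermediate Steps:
f(E) = 2 + E
v(p, s) = 4/(3*p)
H(m) = -4/15 - m (H(m) = (4/3)/(-5) - m = (4/3)*(-⅕) - m = -4/15 - m)
Z(h, t) = -2 + 11*t (Z(h, t) = -2 + t*11 = -2 + 11*t)
V(Y) = 8/15 (V(Y) = -2*(5 + (-4/15 - (2 + 3))) = -2*(5 + (-4/15 - 1*5)) = -2*(5 + (-4/15 - 5)) = -2*(5 - 79/15) = -2*(-4/15) = 8/15)
Z(18, 14)*(311 + V(-4)) = (-2 + 11*14)*(311 + 8/15) = (-2 + 154)*(4673/15) = 152*(4673/15) = 710296/15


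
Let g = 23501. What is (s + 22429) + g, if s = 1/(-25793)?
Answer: 1184672489/25793 ≈ 45930.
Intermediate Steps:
s = -1/25793 ≈ -3.8770e-5
(s + 22429) + g = (-1/25793 + 22429) + 23501 = 578511196/25793 + 23501 = 1184672489/25793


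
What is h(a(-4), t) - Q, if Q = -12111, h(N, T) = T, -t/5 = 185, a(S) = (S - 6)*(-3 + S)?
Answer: 11186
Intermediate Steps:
a(S) = (-6 + S)*(-3 + S)
t = -925 (t = -5*185 = -925)
h(a(-4), t) - Q = -925 - 1*(-12111) = -925 + 12111 = 11186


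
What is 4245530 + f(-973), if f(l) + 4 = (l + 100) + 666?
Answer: 4245319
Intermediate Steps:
f(l) = 762 + l (f(l) = -4 + ((l + 100) + 666) = -4 + ((100 + l) + 666) = -4 + (766 + l) = 762 + l)
4245530 + f(-973) = 4245530 + (762 - 973) = 4245530 - 211 = 4245319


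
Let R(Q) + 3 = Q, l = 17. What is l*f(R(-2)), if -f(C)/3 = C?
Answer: 255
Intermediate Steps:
R(Q) = -3 + Q
f(C) = -3*C
l*f(R(-2)) = 17*(-3*(-3 - 2)) = 17*(-3*(-5)) = 17*15 = 255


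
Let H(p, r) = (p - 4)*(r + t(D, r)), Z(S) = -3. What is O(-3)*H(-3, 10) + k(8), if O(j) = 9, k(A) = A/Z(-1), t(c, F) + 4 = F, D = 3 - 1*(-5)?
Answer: -3032/3 ≈ -1010.7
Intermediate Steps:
D = 8 (D = 3 + 5 = 8)
t(c, F) = -4 + F
H(p, r) = (-4 + p)*(-4 + 2*r) (H(p, r) = (p - 4)*(r + (-4 + r)) = (-4 + p)*(-4 + 2*r))
k(A) = -A/3 (k(A) = A/(-3) = A*(-1/3) = -A/3)
O(-3)*H(-3, 10) + k(8) = 9*(16 - 8*10 - 3*10 - 3*(-4 + 10)) - 1/3*8 = 9*(16 - 80 - 30 - 3*6) - 8/3 = 9*(16 - 80 - 30 - 18) - 8/3 = 9*(-112) - 8/3 = -1008 - 8/3 = -3032/3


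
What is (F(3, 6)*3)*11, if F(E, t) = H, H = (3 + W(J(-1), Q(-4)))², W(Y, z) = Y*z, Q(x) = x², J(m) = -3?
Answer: 66825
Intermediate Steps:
H = 2025 (H = (3 - 3*(-4)²)² = (3 - 3*16)² = (3 - 48)² = (-45)² = 2025)
F(E, t) = 2025
(F(3, 6)*3)*11 = (2025*3)*11 = 6075*11 = 66825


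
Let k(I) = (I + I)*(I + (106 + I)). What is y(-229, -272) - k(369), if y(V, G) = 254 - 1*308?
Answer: -622926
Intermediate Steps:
k(I) = 2*I*(106 + 2*I) (k(I) = (2*I)*(106 + 2*I) = 2*I*(106 + 2*I))
y(V, G) = -54 (y(V, G) = 254 - 308 = -54)
y(-229, -272) - k(369) = -54 - 4*369*(53 + 369) = -54 - 4*369*422 = -54 - 1*622872 = -54 - 622872 = -622926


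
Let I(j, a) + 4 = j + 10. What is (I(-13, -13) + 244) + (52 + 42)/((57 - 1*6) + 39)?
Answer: 10712/45 ≈ 238.04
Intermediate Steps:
I(j, a) = 6 + j (I(j, a) = -4 + (j + 10) = -4 + (10 + j) = 6 + j)
(I(-13, -13) + 244) + (52 + 42)/((57 - 1*6) + 39) = ((6 - 13) + 244) + (52 + 42)/((57 - 1*6) + 39) = (-7 + 244) + 94/((57 - 6) + 39) = 237 + 94/(51 + 39) = 237 + 94/90 = 237 + 94*(1/90) = 237 + 47/45 = 10712/45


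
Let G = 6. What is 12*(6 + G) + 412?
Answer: 556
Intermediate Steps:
12*(6 + G) + 412 = 12*(6 + 6) + 412 = 12*12 + 412 = 144 + 412 = 556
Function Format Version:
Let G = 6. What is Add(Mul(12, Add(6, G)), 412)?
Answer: 556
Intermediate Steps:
Add(Mul(12, Add(6, G)), 412) = Add(Mul(12, Add(6, 6)), 412) = Add(Mul(12, 12), 412) = Add(144, 412) = 556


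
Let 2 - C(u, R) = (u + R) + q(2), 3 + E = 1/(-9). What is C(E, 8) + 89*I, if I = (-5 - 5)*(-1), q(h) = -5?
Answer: 8029/9 ≈ 892.11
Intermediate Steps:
E = -28/9 (E = -3 + 1/(-9) = -3 - ⅑ = -28/9 ≈ -3.1111)
I = 10 (I = -10*(-1) = 10)
C(u, R) = 7 - R - u (C(u, R) = 2 - ((u + R) - 5) = 2 - ((R + u) - 5) = 2 - (-5 + R + u) = 2 + (5 - R - u) = 7 - R - u)
C(E, 8) + 89*I = (7 - 1*8 - 1*(-28/9)) + 89*10 = (7 - 8 + 28/9) + 890 = 19/9 + 890 = 8029/9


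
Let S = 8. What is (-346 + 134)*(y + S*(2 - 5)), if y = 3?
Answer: 4452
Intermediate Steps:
(-346 + 134)*(y + S*(2 - 5)) = (-346 + 134)*(3 + 8*(2 - 5)) = -212*(3 + 8*(-3)) = -212*(3 - 24) = -212*(-21) = 4452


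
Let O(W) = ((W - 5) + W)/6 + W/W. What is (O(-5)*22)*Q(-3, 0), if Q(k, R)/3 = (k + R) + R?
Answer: 297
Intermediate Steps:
O(W) = ⅙ + W/3 (O(W) = ((-5 + W) + W)*(⅙) + 1 = (-5 + 2*W)*(⅙) + 1 = (-⅚ + W/3) + 1 = ⅙ + W/3)
Q(k, R) = 3*k + 6*R (Q(k, R) = 3*((k + R) + R) = 3*((R + k) + R) = 3*(k + 2*R) = 3*k + 6*R)
(O(-5)*22)*Q(-3, 0) = ((⅙ + (⅓)*(-5))*22)*(3*(-3) + 6*0) = ((⅙ - 5/3)*22)*(-9 + 0) = -3/2*22*(-9) = -33*(-9) = 297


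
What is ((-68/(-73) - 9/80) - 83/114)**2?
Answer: 916333441/110809094400 ≈ 0.0082695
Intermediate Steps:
((-68/(-73) - 9/80) - 83/114)**2 = ((-68*(-1/73) - 9*1/80) - 83*1/114)**2 = ((68/73 - 9/80) - 83/114)**2 = (4783/5840 - 83/114)**2 = (30271/332880)**2 = 916333441/110809094400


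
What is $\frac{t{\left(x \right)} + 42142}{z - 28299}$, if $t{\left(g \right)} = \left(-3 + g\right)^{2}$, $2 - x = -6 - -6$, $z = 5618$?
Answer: $- \frac{1139}{613} \approx -1.8581$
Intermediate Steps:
$x = 2$ ($x = 2 - \left(-6 - -6\right) = 2 - \left(-6 + 6\right) = 2 - 0 = 2 + 0 = 2$)
$\frac{t{\left(x \right)} + 42142}{z - 28299} = \frac{\left(-3 + 2\right)^{2} + 42142}{5618 - 28299} = \frac{\left(-1\right)^{2} + 42142}{5618 - 28299} = \frac{1 + 42142}{-22681} = 42143 \left(- \frac{1}{22681}\right) = - \frac{1139}{613}$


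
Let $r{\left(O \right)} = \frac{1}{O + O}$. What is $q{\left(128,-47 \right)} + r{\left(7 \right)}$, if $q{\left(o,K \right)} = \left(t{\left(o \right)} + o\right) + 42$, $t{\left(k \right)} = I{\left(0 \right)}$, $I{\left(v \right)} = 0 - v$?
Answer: $\frac{2381}{14} \approx 170.07$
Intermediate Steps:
$I{\left(v \right)} = - v$
$r{\left(O \right)} = \frac{1}{2 O}$
$t{\left(k \right)} = 0$ ($t{\left(k \right)} = \left(-1\right) 0 = 0$)
$q{\left(o,K \right)} = 42 + o$ ($q{\left(o,K \right)} = \left(0 + o\right) + 42 = o + 42 = 42 + o$)
$q{\left(128,-47 \right)} + r{\left(7 \right)} = \left(42 + 128\right) + \frac{1}{2 \cdot 7} = 170 + \frac{1}{2} \cdot \frac{1}{7} = 170 + \frac{1}{14} = \frac{2381}{14}$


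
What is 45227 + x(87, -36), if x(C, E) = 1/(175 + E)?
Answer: 6286554/139 ≈ 45227.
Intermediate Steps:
45227 + x(87, -36) = 45227 + 1/(175 - 36) = 45227 + 1/139 = 6286554/139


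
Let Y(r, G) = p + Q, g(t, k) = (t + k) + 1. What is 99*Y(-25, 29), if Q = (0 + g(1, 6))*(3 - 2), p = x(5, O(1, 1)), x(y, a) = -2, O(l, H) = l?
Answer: 594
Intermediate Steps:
g(t, k) = 1 + k + t (g(t, k) = (k + t) + 1 = 1 + k + t)
p = -2
Q = 8 (Q = (0 + (1 + 6 + 1))*(3 - 2) = (0 + 8)*1 = 8*1 = 8)
Y(r, G) = 6 (Y(r, G) = -2 + 8 = 6)
99*Y(-25, 29) = 99*6 = 594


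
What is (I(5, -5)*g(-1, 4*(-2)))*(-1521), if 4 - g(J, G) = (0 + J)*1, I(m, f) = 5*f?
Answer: 190125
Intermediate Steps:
g(J, G) = 4 - J (g(J, G) = 4 - (0 + J) = 4 - J)
(I(5, -5)*g(-1, 4*(-2)))*(-1521) = ((5*(-5))*(4 - 1*(-1)))*(-1521) = -25*(4 + 1)*(-1521) = -25*5*(-1521) = -125*(-1521) = 190125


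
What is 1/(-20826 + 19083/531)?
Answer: -177/3679841 ≈ -4.8100e-5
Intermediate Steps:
1/(-20826 + 19083/531) = 1/(-20826 + 19083*(1/531)) = 1/(-20826 + 6361/177) = 1/(-3679841/177) = -177/3679841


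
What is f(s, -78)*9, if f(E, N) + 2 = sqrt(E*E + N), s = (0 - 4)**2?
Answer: -18 + 9*sqrt(178) ≈ 102.07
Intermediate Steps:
s = 16 (s = (-4)**2 = 16)
f(E, N) = -2 + sqrt(N + E**2) (f(E, N) = -2 + sqrt(E*E + N) = -2 + sqrt(E**2 + N) = -2 + sqrt(N + E**2))
f(s, -78)*9 = (-2 + sqrt(-78 + 16**2))*9 = (-2 + sqrt(-78 + 256))*9 = (-2 + sqrt(178))*9 = -18 + 9*sqrt(178)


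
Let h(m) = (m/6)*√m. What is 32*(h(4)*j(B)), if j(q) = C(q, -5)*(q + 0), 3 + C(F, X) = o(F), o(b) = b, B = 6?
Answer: 768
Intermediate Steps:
C(F, X) = -3 + F
j(q) = q*(-3 + q) (j(q) = (-3 + q)*(q + 0) = (-3 + q)*q = q*(-3 + q))
h(m) = m^(3/2)/6 (h(m) = (m*(⅙))*√m = (m/6)*√m = m^(3/2)/6)
32*(h(4)*j(B)) = 32*((4^(3/2)/6)*(6*(-3 + 6))) = 32*(((⅙)*8)*(6*3)) = 32*((4/3)*18) = 32*24 = 768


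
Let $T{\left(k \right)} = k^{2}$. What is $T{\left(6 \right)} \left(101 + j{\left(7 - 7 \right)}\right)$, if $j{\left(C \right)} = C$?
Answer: $3636$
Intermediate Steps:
$T{\left(6 \right)} \left(101 + j{\left(7 - 7 \right)}\right) = 6^{2} \left(101 + \left(7 - 7\right)\right) = 36 \left(101 + \left(7 - 7\right)\right) = 36 \left(101 + 0\right) = 36 \cdot 101 = 3636$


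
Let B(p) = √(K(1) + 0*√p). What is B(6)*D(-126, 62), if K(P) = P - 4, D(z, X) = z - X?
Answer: -188*I*√3 ≈ -325.63*I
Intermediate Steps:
K(P) = -4 + P
B(p) = I*√3 (B(p) = √((-4 + 1) + 0*√p) = √(-3 + 0) = √(-3) = I*√3)
B(6)*D(-126, 62) = (I*√3)*(-126 - 1*62) = (I*√3)*(-126 - 62) = (I*√3)*(-188) = -188*I*√3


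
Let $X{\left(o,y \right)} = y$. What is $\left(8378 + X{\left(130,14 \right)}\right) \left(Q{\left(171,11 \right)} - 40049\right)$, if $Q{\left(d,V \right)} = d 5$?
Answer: $-328916048$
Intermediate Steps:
$Q{\left(d,V \right)} = 5 d$
$\left(8378 + X{\left(130,14 \right)}\right) \left(Q{\left(171,11 \right)} - 40049\right) = \left(8378 + 14\right) \left(5 \cdot 171 - 40049\right) = 8392 \left(855 - 40049\right) = 8392 \left(-39194\right) = -328916048$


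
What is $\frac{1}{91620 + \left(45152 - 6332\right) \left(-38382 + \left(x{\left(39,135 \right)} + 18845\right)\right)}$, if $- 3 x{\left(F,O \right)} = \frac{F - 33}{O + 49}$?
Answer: $- \frac{23}{17441708265} \approx -1.3187 \cdot 10^{-9}$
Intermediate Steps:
$x{\left(F,O \right)} = - \frac{-33 + F}{3 \left(49 + O\right)}$ ($x{\left(F,O \right)} = - \frac{\left(F - 33\right) \frac{1}{O + 49}}{3} = - \frac{\left(-33 + F\right) \frac{1}{49 + O}}{3} = - \frac{\frac{1}{49 + O} \left(-33 + F\right)}{3} = - \frac{-33 + F}{3 \left(49 + O\right)}$)
$\frac{1}{91620 + \left(45152 - 6332\right) \left(-38382 + \left(x{\left(39,135 \right)} + 18845\right)\right)} = \frac{1}{91620 + \left(45152 - 6332\right) \left(-38382 + \left(\frac{33 - 39}{3 \left(49 + 135\right)} + 18845\right)\right)} = \frac{1}{91620 + 38820 \left(-38382 + \left(\frac{33 - 39}{3 \cdot 184} + 18845\right)\right)} = \frac{1}{91620 + 38820 \left(-38382 + \left(\frac{1}{3} \cdot \frac{1}{184} \left(-6\right) + 18845\right)\right)} = \frac{1}{91620 + 38820 \left(-38382 + \left(- \frac{1}{92} + 18845\right)\right)} = \frac{1}{91620 + 38820 \left(-38382 + \frac{1733739}{92}\right)} = \frac{1}{91620 + 38820 \left(- \frac{1797405}{92}\right)} = \frac{1}{91620 - \frac{17443815525}{23}} = \frac{1}{- \frac{17441708265}{23}} = - \frac{23}{17441708265}$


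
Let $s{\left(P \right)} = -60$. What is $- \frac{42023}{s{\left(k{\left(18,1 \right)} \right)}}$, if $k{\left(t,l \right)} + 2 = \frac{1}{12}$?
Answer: $\frac{42023}{60} \approx 700.38$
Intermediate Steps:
$k{\left(t,l \right)} = - \frac{23}{12}$ ($k{\left(t,l \right)} = -2 + \frac{1}{12} = - \frac{23}{12}$)
$- \frac{42023}{s{\left(k{\left(18,1 \right)} \right)}} = - \frac{42023}{-60} = \left(-42023\right) \left(- \frac{1}{60}\right) = \frac{42023}{60}$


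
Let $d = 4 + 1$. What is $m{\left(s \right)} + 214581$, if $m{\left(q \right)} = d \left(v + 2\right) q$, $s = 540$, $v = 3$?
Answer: $228081$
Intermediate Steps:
$d = 5$
$m{\left(q \right)} = 25 q$ ($m{\left(q \right)} = 5 \left(3 + 2\right) q = 5 \cdot 5 q = 25 q$)
$m{\left(s \right)} + 214581 = 25 \cdot 540 + 214581 = 13500 + 214581 = 228081$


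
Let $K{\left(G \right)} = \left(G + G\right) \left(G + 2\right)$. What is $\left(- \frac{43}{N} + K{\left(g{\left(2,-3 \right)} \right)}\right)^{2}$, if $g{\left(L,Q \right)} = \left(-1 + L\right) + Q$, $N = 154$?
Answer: $\frac{1849}{23716} \approx 0.077964$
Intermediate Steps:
$g{\left(L,Q \right)} = -1 + L + Q$
$K{\left(G \right)} = 2 G \left(2 + G\right)$
$\left(- \frac{43}{N} + K{\left(g{\left(2,-3 \right)} \right)}\right)^{2} = \left(- \frac{43}{154} + 2 \left(-1 + 2 - 3\right) \left(2 - 2\right)\right)^{2} = \left(\left(-43\right) \frac{1}{154} + 2 \left(-2\right) \left(2 - 2\right)\right)^{2} = \left(- \frac{43}{154} + 2 \left(-2\right) 0\right)^{2} = \left(- \frac{43}{154} + 0\right)^{2} = \left(- \frac{43}{154}\right)^{2} = \frac{1849}{23716}$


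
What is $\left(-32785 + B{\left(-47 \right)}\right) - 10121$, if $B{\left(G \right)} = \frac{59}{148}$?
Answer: $- \frac{6350029}{148} \approx -42906.0$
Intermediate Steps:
$B{\left(G \right)} = \frac{59}{148}$ ($B{\left(G \right)} = 59 \cdot \frac{1}{148} = \frac{59}{148}$)
$\left(-32785 + B{\left(-47 \right)}\right) - 10121 = \left(-32785 + \frac{59}{148}\right) - 10121 = - \frac{4852121}{148} - 10121 = - \frac{6350029}{148}$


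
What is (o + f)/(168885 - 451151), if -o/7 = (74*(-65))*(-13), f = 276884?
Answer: 80413/141133 ≈ 0.56977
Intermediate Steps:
o = -437710 (o = -7*74*(-65)*(-13) = -(-33670)*(-13) = -7*62530 = -437710)
(o + f)/(168885 - 451151) = (-437710 + 276884)/(168885 - 451151) = -160826/(-282266) = -160826*(-1/282266) = 80413/141133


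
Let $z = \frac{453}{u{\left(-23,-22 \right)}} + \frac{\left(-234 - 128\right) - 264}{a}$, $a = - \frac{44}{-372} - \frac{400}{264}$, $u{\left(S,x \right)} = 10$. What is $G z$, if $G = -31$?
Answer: $- \frac{218590827}{14290} \approx -15297.0$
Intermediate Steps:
$a = - \frac{1429}{1023}$ ($a = \left(-44\right) \left(- \frac{1}{372}\right) - \frac{50}{33} = \frac{11}{93} - \frac{50}{33} = - \frac{1429}{1023} \approx -1.3969$)
$z = \frac{7051317}{14290}$ ($z = \frac{453}{10} + \frac{\left(-234 - 128\right) - 264}{- \frac{1429}{1023}} = 453 \cdot \frac{1}{10} + \left(-362 - 264\right) \left(- \frac{1023}{1429}\right) = \frac{453}{10} - - \frac{640398}{1429} = \frac{453}{10} + \frac{640398}{1429} = \frac{7051317}{14290} \approx 493.44$)
$G z = \left(-31\right) \frac{7051317}{14290} = - \frac{218590827}{14290}$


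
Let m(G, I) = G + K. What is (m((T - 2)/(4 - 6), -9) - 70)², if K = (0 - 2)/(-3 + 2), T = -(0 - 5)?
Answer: 19321/4 ≈ 4830.3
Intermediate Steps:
T = 5 (T = -1*(-5) = 5)
K = 2 (K = -2/(-1) = -2*(-1) = 2)
m(G, I) = 2 + G (m(G, I) = G + 2 = 2 + G)
(m((T - 2)/(4 - 6), -9) - 70)² = ((2 + (5 - 2)/(4 - 6)) - 70)² = ((2 + 3/(-2)) - 70)² = ((2 + 3*(-½)) - 70)² = ((2 - 3/2) - 70)² = (½ - 70)² = (-139/2)² = 19321/4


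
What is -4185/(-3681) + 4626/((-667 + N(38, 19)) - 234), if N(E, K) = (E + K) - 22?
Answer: -744672/177097 ≈ -4.2049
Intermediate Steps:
N(E, K) = -22 + E + K
-4185/(-3681) + 4626/((-667 + N(38, 19)) - 234) = -4185/(-3681) + 4626/((-667 + (-22 + 38 + 19)) - 234) = -4185*(-1/3681) + 4626/((-667 + 35) - 234) = 465/409 + 4626/(-632 - 234) = 465/409 + 4626/(-866) = 465/409 + 4626*(-1/866) = 465/409 - 2313/433 = -744672/177097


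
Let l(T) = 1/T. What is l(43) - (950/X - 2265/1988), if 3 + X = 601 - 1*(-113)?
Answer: -10548487/60779124 ≈ -0.17355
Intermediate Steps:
X = 711 (X = -3 + (601 - 1*(-113)) = -3 + (601 + 113) = -3 + 714 = 711)
l(43) - (950/X - 2265/1988) = 1/43 - (950/711 - 2265/1988) = 1/43 - 1*278185/1413468 = 1/43 - 278185/1413468 = -10548487/60779124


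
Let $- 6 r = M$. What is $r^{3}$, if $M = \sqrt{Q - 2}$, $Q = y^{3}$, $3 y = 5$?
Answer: $- \frac{71 \sqrt{213}}{52488} \approx -0.019742$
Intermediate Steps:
$y = \frac{5}{3}$ ($y = \frac{1}{3} \cdot 5 = \frac{5}{3} \approx 1.6667$)
$Q = \frac{125}{27}$ ($Q = \left(\frac{5}{3}\right)^{3} = \frac{125}{27} \approx 4.6296$)
$M = \frac{\sqrt{213}}{9}$ ($M = \sqrt{\frac{125}{27} - 2} = \sqrt{\frac{71}{27}} = \frac{\sqrt{213}}{9} \approx 1.6216$)
$r = - \frac{\sqrt{213}}{54}$ ($r = - \frac{\frac{1}{9} \sqrt{213}}{6} = - \frac{\sqrt{213}}{54} \approx -0.27027$)
$r^{3} = \left(- \frac{\sqrt{213}}{54}\right)^{3} = - \frac{71 \sqrt{213}}{52488}$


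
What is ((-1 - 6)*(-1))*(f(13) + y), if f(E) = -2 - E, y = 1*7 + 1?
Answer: -49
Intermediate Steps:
y = 8 (y = 7 + 1 = 8)
((-1 - 6)*(-1))*(f(13) + y) = ((-1 - 6)*(-1))*((-2 - 1*13) + 8) = (-7*(-1))*((-2 - 13) + 8) = 7*(-15 + 8) = 7*(-7) = -49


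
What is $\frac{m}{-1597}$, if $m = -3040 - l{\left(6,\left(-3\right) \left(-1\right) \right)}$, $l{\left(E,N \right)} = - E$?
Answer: $\frac{3034}{1597} \approx 1.8998$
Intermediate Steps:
$m = -3034$ ($m = -3040 - \left(-1\right) 6 = -3040 - -6 = -3040 + 6 = -3034$)
$\frac{m}{-1597} = - \frac{3034}{-1597} = \left(-3034\right) \left(- \frac{1}{1597}\right) = \frac{3034}{1597}$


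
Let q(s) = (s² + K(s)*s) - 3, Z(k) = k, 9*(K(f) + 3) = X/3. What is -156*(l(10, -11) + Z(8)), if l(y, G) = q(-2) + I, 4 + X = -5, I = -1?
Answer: -2288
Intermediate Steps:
X = -9 (X = -4 - 5 = -9)
K(f) = -10/3 (K(f) = -3 + (-9/3)/9 = -3 + (-9*⅓)/9 = -3 + (⅑)*(-3) = -3 - ⅓ = -10/3)
q(s) = -3 + s² - 10*s/3 (q(s) = (s² - 10*s/3) - 3 = -3 + s² - 10*s/3)
l(y, G) = 20/3 (l(y, G) = (-3 + (-2)² - 10/3*(-2)) - 1 = (-3 + 4 + 20/3) - 1 = 23/3 - 1 = 20/3)
-156*(l(10, -11) + Z(8)) = -156*(20/3 + 8) = -156*44/3 = -2288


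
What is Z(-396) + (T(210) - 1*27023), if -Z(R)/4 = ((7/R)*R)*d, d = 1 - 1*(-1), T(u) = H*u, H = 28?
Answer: -21199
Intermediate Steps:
T(u) = 28*u
d = 2 (d = 1 + 1 = 2)
Z(R) = -56 (Z(R) = -4*(7/R)*R*2 = -28*2 = -4*14 = -56)
Z(-396) + (T(210) - 1*27023) = -56 + (28*210 - 1*27023) = -56 + (5880 - 27023) = -56 - 21143 = -21199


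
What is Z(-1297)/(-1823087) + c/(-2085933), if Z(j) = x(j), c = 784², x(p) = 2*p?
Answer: -1115160452870/3802837335171 ≈ -0.29324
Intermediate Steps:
c = 614656
Z(j) = 2*j
Z(-1297)/(-1823087) + c/(-2085933) = (2*(-1297))/(-1823087) + 614656/(-2085933) = -2594*(-1/1823087) + 614656*(-1/2085933) = 2594/1823087 - 614656/2085933 = -1115160452870/3802837335171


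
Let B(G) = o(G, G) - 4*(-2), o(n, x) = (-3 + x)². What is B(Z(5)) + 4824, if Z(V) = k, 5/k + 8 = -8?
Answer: 1239801/256 ≈ 4843.0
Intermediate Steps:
k = -5/16 (k = 5/(-8 - 8) = 5/(-16) = 5*(-1/16) = -5/16 ≈ -0.31250)
Z(V) = -5/16
B(G) = 8 + (-3 + G)² (B(G) = (-3 + G)² - 4*(-2) = (-3 + G)² + 8 = 8 + (-3 + G)²)
B(Z(5)) + 4824 = (8 + (-3 - 5/16)²) + 4824 = (8 + (-53/16)²) + 4824 = (8 + 2809/256) + 4824 = 4857/256 + 4824 = 1239801/256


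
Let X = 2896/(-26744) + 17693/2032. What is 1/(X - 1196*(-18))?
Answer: 6792976/146297599443 ≈ 4.6433e-5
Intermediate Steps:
X = 58412115/6792976 (X = 2896*(-1/26744) + 17693*(1/2032) = -362/3343 + 17693/2032 = 58412115/6792976 ≈ 8.5989)
1/(X - 1196*(-18)) = 1/(58412115/6792976 - 1196*(-18)) = 1/(58412115/6792976 + 21528) = 1/(146297599443/6792976) = 6792976/146297599443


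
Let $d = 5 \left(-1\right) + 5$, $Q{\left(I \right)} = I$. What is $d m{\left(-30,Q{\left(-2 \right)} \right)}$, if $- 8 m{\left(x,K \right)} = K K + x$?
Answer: $0$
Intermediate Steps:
$m{\left(x,K \right)} = - \frac{x}{8} - \frac{K^{2}}{8}$ ($m{\left(x,K \right)} = - \frac{K K + x}{8} = - \frac{K^{2} + x}{8} = - \frac{x + K^{2}}{8} = - \frac{x}{8} - \frac{K^{2}}{8}$)
$d = 0$ ($d = -5 + 5 = 0$)
$d m{\left(-30,Q{\left(-2 \right)} \right)} = 0 \left(\left(- \frac{1}{8}\right) \left(-30\right) - \frac{\left(-2\right)^{2}}{8}\right) = 0 \left(\frac{15}{4} - \frac{1}{2}\right) = 0 \cdot \frac{13}{4} = 0$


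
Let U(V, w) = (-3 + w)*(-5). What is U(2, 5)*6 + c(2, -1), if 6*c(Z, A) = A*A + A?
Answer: -60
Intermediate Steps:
c(Z, A) = A/6 + A**2/6 (c(Z, A) = (A*A + A)/6 = (A**2 + A)/6 = (A + A**2)/6 = A/6 + A**2/6)
U(V, w) = 15 - 5*w
U(2, 5)*6 + c(2, -1) = (15 - 5*5)*6 + (1/6)*(-1)*(1 - 1) = (15 - 25)*6 + (1/6)*(-1)*0 = -10*6 + 0 = -60 + 0 = -60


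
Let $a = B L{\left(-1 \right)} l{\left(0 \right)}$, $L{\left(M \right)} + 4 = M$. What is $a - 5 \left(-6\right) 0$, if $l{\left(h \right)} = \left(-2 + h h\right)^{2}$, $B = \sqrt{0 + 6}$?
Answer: $- 20 \sqrt{6} \approx -48.99$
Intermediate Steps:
$L{\left(M \right)} = -4 + M$
$B = \sqrt{6} \approx 2.4495$
$l{\left(h \right)} = \left(-2 + h^{2}\right)^{2}$
$a = - 20 \sqrt{6}$ ($a = \sqrt{6} \left(-4 - 1\right) \left(-2 + 0^{2}\right)^{2} = \sqrt{6} \left(-5\right) \left(-2 + 0\right)^{2} = - 5 \sqrt{6} \left(-2\right)^{2} = - 5 \sqrt{6} \cdot 4 = - 20 \sqrt{6} \approx -48.99$)
$a - 5 \left(-6\right) 0 = - 20 \sqrt{6} - 5 \left(-6\right) 0 = - 20 \sqrt{6} - \left(-30\right) 0 = - 20 \sqrt{6} - 0 = - 20 \sqrt{6} + 0 = - 20 \sqrt{6}$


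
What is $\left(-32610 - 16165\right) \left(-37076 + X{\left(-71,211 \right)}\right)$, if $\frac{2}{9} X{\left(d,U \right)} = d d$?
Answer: $\frac{1403890825}{2} \approx 7.0195 \cdot 10^{8}$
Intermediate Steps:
$X{\left(d,U \right)} = \frac{9 d^{2}}{2}$ ($X{\left(d,U \right)} = \frac{9 d d}{2} = \frac{9 d^{2}}{2}$)
$\left(-32610 - 16165\right) \left(-37076 + X{\left(-71,211 \right)}\right) = \left(-32610 - 16165\right) \left(-37076 + \frac{9 \left(-71\right)^{2}}{2}\right) = - 48775 \left(-37076 + \frac{9}{2} \cdot 5041\right) = - 48775 \left(-37076 + \frac{45369}{2}\right) = \left(-48775\right) \left(- \frac{28783}{2}\right) = \frac{1403890825}{2}$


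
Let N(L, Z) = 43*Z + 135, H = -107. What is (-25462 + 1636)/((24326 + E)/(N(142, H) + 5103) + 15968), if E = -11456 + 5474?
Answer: -689871/463180 ≈ -1.4894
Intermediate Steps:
N(L, Z) = 135 + 43*Z
E = -5982
(-25462 + 1636)/((24326 + E)/(N(142, H) + 5103) + 15968) = (-25462 + 1636)/((24326 - 5982)/((135 + 43*(-107)) + 5103) + 15968) = -23826/(18344/((135 - 4601) + 5103) + 15968) = -23826/(18344/(-4466 + 5103) + 15968) = -23826/(18344/637 + 15968) = -23826/10189960/637 = -23826*637/10189960 = -689871/463180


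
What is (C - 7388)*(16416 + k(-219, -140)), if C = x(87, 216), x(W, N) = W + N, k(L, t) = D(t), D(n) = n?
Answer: -115315460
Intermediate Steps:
k(L, t) = t
x(W, N) = N + W
C = 303 (C = 216 + 87 = 303)
(C - 7388)*(16416 + k(-219, -140)) = (303 - 7388)*(16416 - 140) = -7085*16276 = -115315460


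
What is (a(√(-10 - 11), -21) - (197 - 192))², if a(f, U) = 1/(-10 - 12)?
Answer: 12321/484 ≈ 25.457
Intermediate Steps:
a(f, U) = -1/22 (a(f, U) = 1/(-22) = -1/22)
(a(√(-10 - 11), -21) - (197 - 192))² = (-1/22 - (197 - 192))² = (-1/22 - 1*5)² = (-1/22 - 5)² = (-111/22)² = 12321/484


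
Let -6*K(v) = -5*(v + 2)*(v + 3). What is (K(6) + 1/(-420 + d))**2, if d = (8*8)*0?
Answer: 634989601/176400 ≈ 3599.7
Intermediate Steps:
d = 0 (d = 64*0 = 0)
K(v) = 5*(2 + v)*(3 + v)/6 (K(v) = -(-5)*(v + 2)*(v + 3)/6 = -(-5)*(2 + v)*(3 + v)/6 = 5*(2 + v)*(3 + v)/6)
(K(6) + 1/(-420 + d))**2 = ((5 + (5/6)*6**2 + (25/6)*6) + 1/(-420 + 0))**2 = ((5 + (5/6)*36 + 25) + 1/(-420))**2 = ((5 + 30 + 25) - 1/420)**2 = (60 - 1/420)**2 = (25199/420)**2 = 634989601/176400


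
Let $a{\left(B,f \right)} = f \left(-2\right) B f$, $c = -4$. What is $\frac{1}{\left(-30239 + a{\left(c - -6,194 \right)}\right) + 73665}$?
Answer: $- \frac{1}{107118} \approx -9.3355 \cdot 10^{-6}$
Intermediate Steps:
$a{\left(B,f \right)} = - 2 B f^{2}$ ($a{\left(B,f \right)} = - 2 f B f = - 2 B f^{2}$)
$\frac{1}{\left(-30239 + a{\left(c - -6,194 \right)}\right) + 73665} = \frac{1}{\left(-30239 - 2 \left(-4 - -6\right) 194^{2}\right) + 73665} = \frac{1}{\left(-30239 - 2 \left(-4 + 6\right) 37636\right) + 73665} = \frac{1}{\left(-30239 - 4 \cdot 37636\right) + 73665} = \frac{1}{\left(-30239 - 150544\right) + 73665} = \frac{1}{-180783 + 73665} = \frac{1}{-107118} = - \frac{1}{107118}$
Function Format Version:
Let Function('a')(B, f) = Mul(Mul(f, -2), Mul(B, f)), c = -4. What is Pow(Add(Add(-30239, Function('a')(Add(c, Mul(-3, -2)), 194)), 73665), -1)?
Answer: Rational(-1, 107118) ≈ -9.3355e-6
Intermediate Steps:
Function('a')(B, f) = Mul(-2, B, Pow(f, 2)) (Function('a')(B, f) = Mul(Mul(-2, f), Mul(B, f)) = Mul(-2, B, Pow(f, 2)))
Pow(Add(Add(-30239, Function('a')(Add(c, Mul(-3, -2)), 194)), 73665), -1) = Pow(Add(Add(-30239, Mul(-2, Add(-4, Mul(-3, -2)), Pow(194, 2))), 73665), -1) = Pow(Add(Add(-30239, Mul(-2, Add(-4, 6), 37636)), 73665), -1) = Pow(Add(Add(-30239, Mul(-2, 2, 37636)), 73665), -1) = Pow(Add(Add(-30239, -150544), 73665), -1) = Pow(Add(-180783, 73665), -1) = Pow(-107118, -1) = Rational(-1, 107118)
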